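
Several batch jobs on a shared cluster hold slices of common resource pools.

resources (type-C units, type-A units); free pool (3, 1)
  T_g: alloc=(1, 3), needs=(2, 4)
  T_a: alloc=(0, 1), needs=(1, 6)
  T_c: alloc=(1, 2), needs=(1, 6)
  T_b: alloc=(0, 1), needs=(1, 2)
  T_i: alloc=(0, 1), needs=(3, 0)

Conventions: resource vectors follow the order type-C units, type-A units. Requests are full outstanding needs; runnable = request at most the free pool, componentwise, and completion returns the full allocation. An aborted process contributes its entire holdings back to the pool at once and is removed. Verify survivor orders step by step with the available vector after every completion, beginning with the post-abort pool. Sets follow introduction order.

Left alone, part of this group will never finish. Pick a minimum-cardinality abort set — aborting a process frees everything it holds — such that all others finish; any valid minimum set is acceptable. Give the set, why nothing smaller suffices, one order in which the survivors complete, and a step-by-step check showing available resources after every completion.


The answer: abort T_c.
Key observation: before aborting T_c, T_g was permanently blocked — no order could ever run it; afterwards it completes at step 3.
Minimality: the empty abort set fails — the state is deadlocked as it stands.
Survivors finish in the order: T_b, T_i, T_g, T_a. Walking it through (pool after the aborts first):
  pool = (4, 3)
  T_b: need (1, 2) fits (4, 3); releases (0, 1), pool now (4, 4)
  T_i: need (3, 0) fits (4, 4); releases (0, 1), pool now (4, 5)
  T_g: need (2, 4) fits (4, 5); releases (1, 3), pool now (5, 8)
  T_a: need (1, 6) fits (5, 8); releases (0, 1), pool now (5, 9)


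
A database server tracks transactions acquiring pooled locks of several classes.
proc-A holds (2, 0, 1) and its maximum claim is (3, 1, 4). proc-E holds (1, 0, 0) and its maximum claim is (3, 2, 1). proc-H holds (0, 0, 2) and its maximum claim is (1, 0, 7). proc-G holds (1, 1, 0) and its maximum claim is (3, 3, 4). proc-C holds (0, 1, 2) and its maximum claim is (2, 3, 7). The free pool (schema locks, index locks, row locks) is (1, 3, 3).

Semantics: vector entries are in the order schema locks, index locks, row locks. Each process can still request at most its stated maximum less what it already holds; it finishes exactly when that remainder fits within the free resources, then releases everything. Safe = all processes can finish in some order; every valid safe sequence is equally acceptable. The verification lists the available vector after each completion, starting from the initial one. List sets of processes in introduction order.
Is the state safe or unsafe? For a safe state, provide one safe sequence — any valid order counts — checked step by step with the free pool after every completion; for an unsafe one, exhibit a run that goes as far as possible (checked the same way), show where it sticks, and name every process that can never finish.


The state is UNSAFE.
Key observation: even finishing proc-A, proc-E, proc-G leaves just (5, 4, 4) free — too little row locks for any of the remaining processes.
Going as far as possible: proc-A, proc-E, proc-G; after that, nothing fits. Verifying each step:
  pool = (1, 3, 3)
  proc-A: need (1, 1, 3) fits (1, 3, 3); releases (2, 0, 1), pool now (3, 3, 4)
  proc-E: need (2, 2, 1) fits (3, 3, 4); releases (1, 0, 0), pool now (4, 3, 4)
  proc-G: need (2, 2, 4) fits (4, 3, 4); releases (1, 1, 0), pool now (5, 4, 4)
  blocked: proc-H wants (1, 0, 5), pool (5, 4, 4) — not enough row locks
  blocked: proc-C wants (2, 2, 5), pool (5, 4, 4) — not enough row locks
Processes that can never finish: proc-H and proc-C.


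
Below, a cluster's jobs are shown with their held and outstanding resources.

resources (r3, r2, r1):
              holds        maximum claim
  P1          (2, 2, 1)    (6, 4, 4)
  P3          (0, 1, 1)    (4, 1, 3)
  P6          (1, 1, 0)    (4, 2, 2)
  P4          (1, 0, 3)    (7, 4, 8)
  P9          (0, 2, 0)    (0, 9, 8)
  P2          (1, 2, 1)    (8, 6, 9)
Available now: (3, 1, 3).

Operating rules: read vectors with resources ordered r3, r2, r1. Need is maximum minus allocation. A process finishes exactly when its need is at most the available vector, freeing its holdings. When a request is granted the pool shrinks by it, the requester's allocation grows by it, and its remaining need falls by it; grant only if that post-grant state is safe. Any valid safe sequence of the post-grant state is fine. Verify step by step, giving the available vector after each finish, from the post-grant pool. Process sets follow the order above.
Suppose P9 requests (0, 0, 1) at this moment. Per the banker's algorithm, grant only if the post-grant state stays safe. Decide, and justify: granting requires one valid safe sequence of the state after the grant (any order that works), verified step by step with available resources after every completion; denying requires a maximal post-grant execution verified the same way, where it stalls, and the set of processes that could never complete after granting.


DENY: after the grant no complete ordering would exist.
Key observation: after P6, P3, P1 complete, (6, 5, 4) is the best the pool ever gets, yet each leftover process wants more r1.
On the post-grant state, P6, P3, P1 is a maximal run — nothing extends it. Check, step by step:
  pool = (3, 1, 2)
  P6 needs (3, 1, 2) <= (3, 1, 2) -> finishes; pool += (1, 1, 0) = (4, 2, 2)
  P3 needs (4, 0, 2) <= (4, 2, 2) -> finishes; pool += (0, 1, 1) = (4, 3, 3)
  P1 needs (4, 2, 3) <= (4, 3, 3) -> finishes; pool += (2, 2, 1) = (6, 5, 4)
  P4 cannot run: need (6, 4, 5) vs free (6, 5, 4) (insufficient r1)
  P9 cannot run: need (0, 7, 7) vs free (6, 5, 4) (insufficient r2 and r1)
  P2 cannot run: need (7, 4, 8) vs free (6, 5, 4) (insufficient r3 and r1)
Post-grant, the permanently blocked set is P4, P9 and P2.


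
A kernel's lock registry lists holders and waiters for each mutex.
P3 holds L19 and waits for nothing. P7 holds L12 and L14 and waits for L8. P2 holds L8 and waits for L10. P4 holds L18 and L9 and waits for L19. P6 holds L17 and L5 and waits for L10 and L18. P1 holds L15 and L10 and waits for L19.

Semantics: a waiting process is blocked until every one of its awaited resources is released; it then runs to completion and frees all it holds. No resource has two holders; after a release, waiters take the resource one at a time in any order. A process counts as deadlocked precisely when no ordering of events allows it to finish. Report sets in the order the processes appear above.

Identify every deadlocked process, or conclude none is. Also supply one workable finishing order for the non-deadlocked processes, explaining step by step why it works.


No process is deadlocked.
Key observation: although several processes wait, no cycle exists — each chain bottoms out at a free runner.
One completion order for the rest: P3, P4, P1, P2, P6, P7.
Verifying each step:
  P3: no waits; runs immediately, freeing L19
  run P4 (all its waits — L19 — are resolved); releases L18 and L9
  run P1 (all its waits — L19 — are resolved); releases L15 and L10
  run P2 (all its waits — L10 — are resolved); releases L8
  run P6 (all its waits — L10 and L18 — are resolved); releases L17 and L5
  run P7 (all its waits — L8 — are resolved); releases L12 and L14


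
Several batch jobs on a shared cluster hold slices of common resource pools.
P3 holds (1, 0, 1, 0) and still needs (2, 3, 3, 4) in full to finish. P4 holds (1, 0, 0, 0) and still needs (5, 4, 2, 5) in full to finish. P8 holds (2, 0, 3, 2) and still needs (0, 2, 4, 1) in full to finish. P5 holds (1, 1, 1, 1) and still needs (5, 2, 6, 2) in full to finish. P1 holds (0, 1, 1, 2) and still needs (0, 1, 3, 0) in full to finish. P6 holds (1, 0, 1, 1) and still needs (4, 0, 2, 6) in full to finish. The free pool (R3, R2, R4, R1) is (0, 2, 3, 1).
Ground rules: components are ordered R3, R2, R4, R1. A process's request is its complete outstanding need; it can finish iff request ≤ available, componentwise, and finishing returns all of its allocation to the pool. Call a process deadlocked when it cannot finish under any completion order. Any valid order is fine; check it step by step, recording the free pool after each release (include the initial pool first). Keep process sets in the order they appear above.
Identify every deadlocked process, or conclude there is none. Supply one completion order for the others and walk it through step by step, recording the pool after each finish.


Deadlocked set: P4, P5 and P6.
Key observation: the wall is R3: completing P1, P8, P3 brings the pool only to (3, 3, 8, 5), and all the rest need more.
A valid finishing order for the others: P1, P8, P3. Verifying each step:
  pool = (0, 2, 3, 1)
  P1: need (0, 1, 3, 0) fits (0, 2, 3, 1); releases (0, 1, 1, 2), pool now (0, 3, 4, 3)
  P8: need (0, 2, 4, 1) fits (0, 3, 4, 3); releases (2, 0, 3, 2), pool now (2, 3, 7, 5)
  P3: need (2, 3, 3, 4) fits (2, 3, 7, 5); releases (1, 0, 1, 0), pool now (3, 3, 8, 5)
The blocked processes can never fit:
  P4 still needs (5, 4, 2, 5) but only (3, 3, 8, 5) is free — short on R3 and R2
  P5 still needs (5, 2, 6, 2) but only (3, 3, 8, 5) is free — short on R3
  P6 still needs (4, 0, 2, 6) but only (3, 3, 8, 5) is free — short on R3 and R1


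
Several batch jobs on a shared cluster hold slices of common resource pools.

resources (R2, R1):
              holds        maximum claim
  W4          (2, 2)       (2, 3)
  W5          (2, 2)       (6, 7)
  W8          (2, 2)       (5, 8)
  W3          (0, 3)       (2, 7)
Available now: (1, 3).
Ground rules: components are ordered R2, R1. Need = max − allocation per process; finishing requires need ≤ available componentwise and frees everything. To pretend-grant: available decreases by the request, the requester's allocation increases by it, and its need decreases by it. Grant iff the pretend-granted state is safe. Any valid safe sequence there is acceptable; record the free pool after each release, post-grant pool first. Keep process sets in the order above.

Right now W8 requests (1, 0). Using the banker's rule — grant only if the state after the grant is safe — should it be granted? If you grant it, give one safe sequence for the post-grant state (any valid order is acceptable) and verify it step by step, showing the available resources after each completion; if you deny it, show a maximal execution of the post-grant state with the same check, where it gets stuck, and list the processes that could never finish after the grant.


GRANT. The post-grant state is safe; one safe sequence: W4, W3, W8, W5.
Key observation: the grant leaves (0, 3) free — enough for W4, whose release restarts the cascade.
Check on the post-grant state, step by step:
  pool = (0, 3)
  run W4 (needs (0, 1), free (0, 3)); after release of (2, 2) the pool is (2, 5)
  run W3 (needs (2, 4), free (2, 5)); after release of (0, 3) the pool is (2, 8)
  run W8 (needs (2, 6), free (2, 8)); after release of (3, 2) the pool is (5, 10)
  run W5 (needs (4, 5), free (5, 10)); after release of (2, 2) the pool is (7, 12)


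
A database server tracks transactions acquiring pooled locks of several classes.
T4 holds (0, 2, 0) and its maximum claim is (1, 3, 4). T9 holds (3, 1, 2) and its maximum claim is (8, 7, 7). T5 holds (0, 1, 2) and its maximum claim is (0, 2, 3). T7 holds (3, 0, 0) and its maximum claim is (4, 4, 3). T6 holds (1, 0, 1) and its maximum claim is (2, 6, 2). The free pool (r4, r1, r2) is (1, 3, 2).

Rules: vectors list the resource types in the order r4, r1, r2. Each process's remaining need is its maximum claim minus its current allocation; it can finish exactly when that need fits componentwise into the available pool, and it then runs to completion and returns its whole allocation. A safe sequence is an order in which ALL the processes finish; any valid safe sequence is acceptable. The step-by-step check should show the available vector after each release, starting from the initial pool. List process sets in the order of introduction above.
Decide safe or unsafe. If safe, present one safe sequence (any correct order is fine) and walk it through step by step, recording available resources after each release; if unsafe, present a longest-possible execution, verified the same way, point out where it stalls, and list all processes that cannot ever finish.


The state is SAFE; one workable sequence: T5, T4, T6, T7, T9.
Key observation: reading the order forward, T4 is the first process whose need (1, 1, 4) meets the free pool (1, 4, 4) exactly on a resource it requests.
Walking it through:
  pool = (1, 3, 2)
  T5 needs (0, 1, 1) <= (1, 3, 2) -> finishes; pool += (0, 1, 2) = (1, 4, 4)
  T4 needs (1, 1, 4) <= (1, 4, 4) -> finishes; pool += (0, 2, 0) = (1, 6, 4)
  T6 needs (1, 6, 1) <= (1, 6, 4) -> finishes; pool += (1, 0, 1) = (2, 6, 5)
  T7 needs (1, 4, 3) <= (2, 6, 5) -> finishes; pool += (3, 0, 0) = (5, 6, 5)
  T9 needs (5, 6, 5) <= (5, 6, 5) -> finishes; pool += (3, 1, 2) = (8, 7, 7)


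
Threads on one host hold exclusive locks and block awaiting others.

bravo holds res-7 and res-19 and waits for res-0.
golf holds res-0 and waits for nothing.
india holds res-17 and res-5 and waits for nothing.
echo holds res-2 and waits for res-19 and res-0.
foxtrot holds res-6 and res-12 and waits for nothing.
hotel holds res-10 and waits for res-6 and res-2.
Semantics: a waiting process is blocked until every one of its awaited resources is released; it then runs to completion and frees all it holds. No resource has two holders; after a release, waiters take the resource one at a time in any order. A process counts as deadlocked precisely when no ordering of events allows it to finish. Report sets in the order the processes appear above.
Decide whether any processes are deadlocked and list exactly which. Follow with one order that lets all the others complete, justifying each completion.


Nothing here is deadlocked.
Key observation: no waiting chain loops back on itself — every chain ends at a process that waits on nothing, so everyone eventually runs.
The rest can finish in the order golf, bravo, india, echo, foxtrot, hotel.
Check, step by step:
  run golf (it waits on nothing); releases res-0
  bravo: everything it awaited (res-0) is free; runs, freeing res-7 and res-19
  run india (it waits on nothing); releases res-17 and res-5
  echo: everything it awaited (res-19 and res-0) is free; runs, freeing res-2
  run foxtrot (it waits on nothing); releases res-6 and res-12
  hotel: everything it awaited (res-6 and res-2) is free; runs, freeing res-10


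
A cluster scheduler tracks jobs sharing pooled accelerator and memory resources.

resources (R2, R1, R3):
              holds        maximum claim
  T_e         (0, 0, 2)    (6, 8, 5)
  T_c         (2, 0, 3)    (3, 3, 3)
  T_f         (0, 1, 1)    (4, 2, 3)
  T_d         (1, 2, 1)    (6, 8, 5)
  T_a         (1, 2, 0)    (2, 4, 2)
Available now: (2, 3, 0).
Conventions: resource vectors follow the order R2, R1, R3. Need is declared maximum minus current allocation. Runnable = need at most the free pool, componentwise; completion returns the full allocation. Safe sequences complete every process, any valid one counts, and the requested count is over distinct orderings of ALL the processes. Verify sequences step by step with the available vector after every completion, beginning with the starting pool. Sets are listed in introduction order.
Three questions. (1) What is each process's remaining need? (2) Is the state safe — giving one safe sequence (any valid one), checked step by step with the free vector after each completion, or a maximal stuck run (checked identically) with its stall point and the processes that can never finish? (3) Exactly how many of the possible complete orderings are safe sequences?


(1) Remaining need (order R2, R1, R3):
  T_e: (6, 8, 3)
  T_c: (1, 3, 0)
  T_f: (4, 1, 2)
  T_d: (5, 6, 4)
  T_a: (1, 2, 2)
(2) SAFE. One safe sequence: T_c, T_f, T_a, T_d, T_e.
Key observation: the first exact fit in this order is T_c — it needs (1, 3, 0) with (2, 3, 0) free, meeting a requested resource to the last unit.
Check, step by step:
  pool = (2, 3, 0)
  T_c needs (1, 3, 0) <= (2, 3, 0) -> finishes; pool += (2, 0, 3) = (4, 3, 3)
  T_f needs (4, 1, 2) <= (4, 3, 3) -> finishes; pool += (0, 1, 1) = (4, 4, 4)
  T_a needs (1, 2, 2) <= (4, 4, 4) -> finishes; pool += (1, 2, 0) = (5, 6, 4)
  T_d needs (5, 6, 4) <= (5, 6, 4) -> finishes; pool += (1, 2, 1) = (6, 8, 5)
  T_e needs (6, 8, 3) <= (6, 8, 5) -> finishes; pool += (0, 0, 2) = (6, 8, 7)
(3) Precisely 2 of the possible complete orderings are safe sequences.


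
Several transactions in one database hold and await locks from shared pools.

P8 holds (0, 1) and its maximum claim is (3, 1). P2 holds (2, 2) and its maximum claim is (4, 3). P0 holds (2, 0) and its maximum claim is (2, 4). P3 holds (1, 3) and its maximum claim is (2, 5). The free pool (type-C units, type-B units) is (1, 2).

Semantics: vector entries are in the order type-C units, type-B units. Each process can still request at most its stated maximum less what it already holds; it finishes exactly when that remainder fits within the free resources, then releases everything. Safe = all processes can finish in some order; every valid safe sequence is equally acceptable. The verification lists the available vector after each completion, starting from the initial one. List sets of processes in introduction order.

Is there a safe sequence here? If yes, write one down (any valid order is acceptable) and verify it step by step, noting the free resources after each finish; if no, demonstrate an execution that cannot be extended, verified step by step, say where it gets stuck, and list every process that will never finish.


SAFE, for example via the order P3, P2, P8, P0.
Key observation: at P3 the run first touches a limit — (1, 2) against (1, 2), exact on a resource it actually requests.
Check, step by step:
  pool = (1, 2)
  run P3 (needs (1, 2), free (1, 2)); after release of (1, 3) the pool is (2, 5)
  run P2 (needs (2, 1), free (2, 5)); after release of (2, 2) the pool is (4, 7)
  run P8 (needs (3, 0), free (4, 7)); after release of (0, 1) the pool is (4, 8)
  run P0 (needs (0, 4), free (4, 8)); after release of (2, 0) the pool is (6, 8)


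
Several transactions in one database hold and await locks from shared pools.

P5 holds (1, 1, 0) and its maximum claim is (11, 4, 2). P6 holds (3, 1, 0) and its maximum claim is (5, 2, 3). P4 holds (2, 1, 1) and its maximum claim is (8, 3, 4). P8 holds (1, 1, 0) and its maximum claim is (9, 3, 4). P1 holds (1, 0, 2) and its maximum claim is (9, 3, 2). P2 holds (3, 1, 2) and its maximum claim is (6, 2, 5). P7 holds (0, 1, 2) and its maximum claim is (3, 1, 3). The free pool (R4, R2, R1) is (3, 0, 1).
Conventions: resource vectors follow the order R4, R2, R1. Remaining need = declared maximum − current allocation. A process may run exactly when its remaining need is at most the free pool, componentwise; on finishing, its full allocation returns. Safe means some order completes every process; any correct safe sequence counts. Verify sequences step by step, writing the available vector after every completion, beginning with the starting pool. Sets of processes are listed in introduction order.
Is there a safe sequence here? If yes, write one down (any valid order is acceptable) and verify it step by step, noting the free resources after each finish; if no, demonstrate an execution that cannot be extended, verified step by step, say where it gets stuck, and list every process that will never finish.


SAFE — a valid safe sequence is P7, P2, P6, P8, P4, P1, P5.
Key observation: the order's first zero-slack moment is P7 ((3, 0, 1) needed, (3, 0, 1) free — a requested resource with nothing to spare).
Check, step by step:
  pool = (3, 0, 1)
  P7 needs (3, 0, 1) <= (3, 0, 1) -> finishes; pool += (0, 1, 2) = (3, 1, 3)
  P2 needs (3, 1, 3) <= (3, 1, 3) -> finishes; pool += (3, 1, 2) = (6, 2, 5)
  P6 needs (2, 1, 3) <= (6, 2, 5) -> finishes; pool += (3, 1, 0) = (9, 3, 5)
  P8 needs (8, 2, 4) <= (9, 3, 5) -> finishes; pool += (1, 1, 0) = (10, 4, 5)
  P4 needs (6, 2, 3) <= (10, 4, 5) -> finishes; pool += (2, 1, 1) = (12, 5, 6)
  P1 needs (8, 3, 0) <= (12, 5, 6) -> finishes; pool += (1, 0, 2) = (13, 5, 8)
  P5 needs (10, 3, 2) <= (13, 5, 8) -> finishes; pool += (1, 1, 0) = (14, 6, 8)


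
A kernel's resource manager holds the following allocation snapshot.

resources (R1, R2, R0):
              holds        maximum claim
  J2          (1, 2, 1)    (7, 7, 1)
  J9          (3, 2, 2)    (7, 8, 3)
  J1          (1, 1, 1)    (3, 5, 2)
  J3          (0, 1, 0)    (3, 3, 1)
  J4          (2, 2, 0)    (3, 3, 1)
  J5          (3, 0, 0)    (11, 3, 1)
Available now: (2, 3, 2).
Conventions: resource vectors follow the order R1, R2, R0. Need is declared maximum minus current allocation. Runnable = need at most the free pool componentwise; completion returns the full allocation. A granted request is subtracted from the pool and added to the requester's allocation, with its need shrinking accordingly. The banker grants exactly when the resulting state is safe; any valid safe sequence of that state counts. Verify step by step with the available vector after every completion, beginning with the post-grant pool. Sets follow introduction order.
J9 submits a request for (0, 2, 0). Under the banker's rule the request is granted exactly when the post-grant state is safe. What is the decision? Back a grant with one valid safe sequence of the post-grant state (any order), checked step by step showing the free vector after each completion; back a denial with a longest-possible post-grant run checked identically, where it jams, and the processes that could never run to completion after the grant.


GRANT — the state after the grant stays safe, e.g. via J4, J3, J1, J9, J2, J5.
Key observation: post-grant, (2, 1, 2) remains, and an order beginning with J4 completes everyone.
Check on the post-grant state, step by step:
  pool = (2, 1, 2)
  run J4 (needs (1, 1, 1), free (2, 1, 2)); after release of (2, 2, 0) the pool is (4, 3, 2)
  run J3 (needs (3, 2, 1), free (4, 3, 2)); after release of (0, 1, 0) the pool is (4, 4, 2)
  run J1 (needs (2, 4, 1), free (4, 4, 2)); after release of (1, 1, 1) the pool is (5, 5, 3)
  run J9 (needs (4, 4, 1), free (5, 5, 3)); after release of (3, 4, 2) the pool is (8, 9, 5)
  run J2 (needs (6, 5, 0), free (8, 9, 5)); after release of (1, 2, 1) the pool is (9, 11, 6)
  run J5 (needs (8, 3, 1), free (9, 11, 6)); after release of (3, 0, 0) the pool is (12, 11, 6)


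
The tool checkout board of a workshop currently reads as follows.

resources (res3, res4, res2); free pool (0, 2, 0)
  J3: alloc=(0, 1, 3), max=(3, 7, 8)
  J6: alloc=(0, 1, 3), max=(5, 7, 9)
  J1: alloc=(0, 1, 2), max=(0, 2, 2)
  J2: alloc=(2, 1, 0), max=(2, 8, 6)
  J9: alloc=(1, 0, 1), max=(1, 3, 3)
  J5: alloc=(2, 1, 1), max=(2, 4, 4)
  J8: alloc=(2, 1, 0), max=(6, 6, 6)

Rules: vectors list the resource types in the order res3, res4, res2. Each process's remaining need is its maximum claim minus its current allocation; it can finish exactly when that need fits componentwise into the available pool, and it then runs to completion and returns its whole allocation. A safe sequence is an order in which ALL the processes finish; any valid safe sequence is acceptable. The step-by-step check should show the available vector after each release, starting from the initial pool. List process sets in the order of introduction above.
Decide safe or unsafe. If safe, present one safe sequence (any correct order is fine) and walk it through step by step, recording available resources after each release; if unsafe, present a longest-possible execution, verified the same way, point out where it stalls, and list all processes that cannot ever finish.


UNSAFE — no complete ordering exists.
Key observation: the pool after J1, J9, J5 is (3, 4, 4); every surviving request exceeds it in res4, so progress ends there.
Going as far as possible: J1, J9, J5; after that, nothing fits. Step-by-step check:
  pool = (0, 2, 0)
  J1: need (0, 1, 0) fits (0, 2, 0); releases (0, 1, 2), pool now (0, 3, 2)
  J9: need (0, 3, 2) fits (0, 3, 2); releases (1, 0, 1), pool now (1, 3, 3)
  J5: need (0, 3, 3) fits (1, 3, 3); releases (2, 1, 1), pool now (3, 4, 4)
  blocked: J3 wants (3, 6, 5), pool (3, 4, 4) — not enough res4 and res2
  blocked: J6 wants (5, 6, 6), pool (3, 4, 4) — not enough res3, res4 and res2
  blocked: J2 wants (0, 7, 6), pool (3, 4, 4) — not enough res4 and res2
  blocked: J8 wants (4, 5, 6), pool (3, 4, 4) — not enough res3, res4 and res2
Permanently blocked: J3, J6, J2 and J8.


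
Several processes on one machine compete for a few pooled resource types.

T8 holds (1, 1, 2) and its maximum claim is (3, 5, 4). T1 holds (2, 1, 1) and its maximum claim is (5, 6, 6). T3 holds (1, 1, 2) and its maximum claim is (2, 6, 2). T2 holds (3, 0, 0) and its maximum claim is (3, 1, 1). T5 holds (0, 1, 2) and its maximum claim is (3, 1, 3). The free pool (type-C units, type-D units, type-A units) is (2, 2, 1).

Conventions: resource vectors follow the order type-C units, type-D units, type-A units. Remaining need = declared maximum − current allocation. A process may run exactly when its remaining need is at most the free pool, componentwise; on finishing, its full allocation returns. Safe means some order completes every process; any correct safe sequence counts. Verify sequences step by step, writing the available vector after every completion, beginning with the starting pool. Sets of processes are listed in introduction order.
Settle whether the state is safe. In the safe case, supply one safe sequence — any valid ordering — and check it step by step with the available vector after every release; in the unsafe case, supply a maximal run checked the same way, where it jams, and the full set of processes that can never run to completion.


UNSAFE — no complete ordering exists.
Key observation: T2, T5 can finish, but then (5, 3, 3) is all there is, and the blocked group's type-D units demands exceed it.
A maximal execution: T2, T5 — then nothing else fits. Check, step by step:
  pool = (2, 2, 1)
  T2: need (0, 1, 1) fits (2, 2, 1); releases (3, 0, 0), pool now (5, 2, 1)
  T5: need (3, 0, 1) fits (5, 2, 1); releases (0, 1, 2), pool now (5, 3, 3)
  T8 still needs (2, 4, 2) but only (5, 3, 3) is free — short on type-D units
  T1 still needs (3, 5, 5) but only (5, 3, 3) is free — short on type-D units and type-A units
  T3 still needs (1, 5, 0) but only (5, 3, 3) is free — short on type-D units
Processes that can never finish: T8, T1 and T3.


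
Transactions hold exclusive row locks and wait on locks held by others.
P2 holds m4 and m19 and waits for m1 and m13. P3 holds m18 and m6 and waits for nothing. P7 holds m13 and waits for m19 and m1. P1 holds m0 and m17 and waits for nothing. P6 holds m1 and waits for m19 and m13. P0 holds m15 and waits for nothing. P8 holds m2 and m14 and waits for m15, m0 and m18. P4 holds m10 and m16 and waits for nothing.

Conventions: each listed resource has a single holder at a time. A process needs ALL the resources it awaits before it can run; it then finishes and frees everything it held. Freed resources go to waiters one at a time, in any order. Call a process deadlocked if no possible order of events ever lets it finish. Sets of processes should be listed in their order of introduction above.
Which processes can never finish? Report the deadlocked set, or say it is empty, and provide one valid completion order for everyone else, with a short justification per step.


The deadlocked set is P2, P7 and P6.
Key observation: the cycle P2 -> P7 -> P2 can never break — each member waits on the next; P6 is caught in further circular waits.
One completion order for the rest: P1, P3, P0, P8, P4.
Walking it through:
  P1: no waits; runs immediately, freeing m0 and m17
  P3: no waits; runs immediately, freeing m18 and m6
  P0: no waits; runs immediately, freeing m15
  P8: everything it awaited (m15, m0 and m18) is free; runs, freeing m2 and m14
  P4: no waits; runs immediately, freeing m10 and m16


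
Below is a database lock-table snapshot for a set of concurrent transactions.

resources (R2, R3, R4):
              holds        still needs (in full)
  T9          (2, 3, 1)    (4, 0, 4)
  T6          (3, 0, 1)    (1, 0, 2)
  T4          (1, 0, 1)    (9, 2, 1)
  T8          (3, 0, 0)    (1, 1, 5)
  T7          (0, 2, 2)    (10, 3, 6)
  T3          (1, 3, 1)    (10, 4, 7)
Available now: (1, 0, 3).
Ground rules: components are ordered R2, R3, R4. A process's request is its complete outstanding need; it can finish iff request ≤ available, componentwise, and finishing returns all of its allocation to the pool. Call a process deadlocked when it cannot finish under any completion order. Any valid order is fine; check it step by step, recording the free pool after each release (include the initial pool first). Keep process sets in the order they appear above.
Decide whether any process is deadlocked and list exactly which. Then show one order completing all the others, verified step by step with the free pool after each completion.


The deadlocked set is empty.
Key observation: T6 can run right away; the returned allocation unlocks the remaining processes in turn.
One completion order for the rest: T6, T9, T8, T4, T7, T3. Step-by-step check:
  pool = (1, 0, 3)
  T6: need (1, 0, 2) fits (1, 0, 3); releases (3, 0, 1), pool now (4, 0, 4)
  T9: need (4, 0, 4) fits (4, 0, 4); releases (2, 3, 1), pool now (6, 3, 5)
  T8: need (1, 1, 5) fits (6, 3, 5); releases (3, 0, 0), pool now (9, 3, 5)
  T4: need (9, 2, 1) fits (9, 3, 5); releases (1, 0, 1), pool now (10, 3, 6)
  T7: need (10, 3, 6) fits (10, 3, 6); releases (0, 2, 2), pool now (10, 5, 8)
  T3: need (10, 4, 7) fits (10, 5, 8); releases (1, 3, 1), pool now (11, 8, 9)


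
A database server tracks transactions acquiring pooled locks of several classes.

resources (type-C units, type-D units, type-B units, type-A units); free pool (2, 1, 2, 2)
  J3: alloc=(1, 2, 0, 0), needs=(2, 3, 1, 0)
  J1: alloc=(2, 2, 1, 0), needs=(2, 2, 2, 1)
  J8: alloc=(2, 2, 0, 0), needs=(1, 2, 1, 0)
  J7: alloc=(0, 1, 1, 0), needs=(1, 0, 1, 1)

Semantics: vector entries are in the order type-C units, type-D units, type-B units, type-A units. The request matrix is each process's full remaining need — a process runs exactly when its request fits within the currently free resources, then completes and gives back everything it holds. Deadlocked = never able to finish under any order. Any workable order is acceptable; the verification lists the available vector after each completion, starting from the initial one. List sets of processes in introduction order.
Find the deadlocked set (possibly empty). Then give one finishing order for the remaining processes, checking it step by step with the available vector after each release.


No process is deadlocked.
Key observation: the pool covers J7 at once, and every later process fits after earlier releases.
The rest can finish in the order J7, J8, J1, J3. Step-by-step check:
  pool = (2, 1, 2, 2)
  run J7 (needs (1, 0, 1, 1), free (2, 1, 2, 2)); after release of (0, 1, 1, 0) the pool is (2, 2, 3, 2)
  run J8 (needs (1, 2, 1, 0), free (2, 2, 3, 2)); after release of (2, 2, 0, 0) the pool is (4, 4, 3, 2)
  run J1 (needs (2, 2, 2, 1), free (4, 4, 3, 2)); after release of (2, 2, 1, 0) the pool is (6, 6, 4, 2)
  run J3 (needs (2, 3, 1, 0), free (6, 6, 4, 2)); after release of (1, 2, 0, 0) the pool is (7, 8, 4, 2)


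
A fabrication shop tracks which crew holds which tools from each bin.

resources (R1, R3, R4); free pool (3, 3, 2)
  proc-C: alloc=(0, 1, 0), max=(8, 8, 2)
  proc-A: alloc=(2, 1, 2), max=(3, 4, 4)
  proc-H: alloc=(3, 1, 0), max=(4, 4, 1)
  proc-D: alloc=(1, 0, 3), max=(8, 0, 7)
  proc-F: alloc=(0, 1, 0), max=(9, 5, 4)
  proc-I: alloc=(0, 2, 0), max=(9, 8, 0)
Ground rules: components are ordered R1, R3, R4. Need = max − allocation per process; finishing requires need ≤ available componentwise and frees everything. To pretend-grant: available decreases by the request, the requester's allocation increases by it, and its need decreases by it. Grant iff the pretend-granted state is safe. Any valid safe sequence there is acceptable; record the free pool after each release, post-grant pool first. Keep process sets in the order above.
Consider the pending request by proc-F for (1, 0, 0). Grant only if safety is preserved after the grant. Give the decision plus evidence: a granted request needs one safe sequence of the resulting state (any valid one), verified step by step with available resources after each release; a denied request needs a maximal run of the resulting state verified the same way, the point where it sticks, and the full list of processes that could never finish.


GRANT — the state after the grant stays safe, e.g. via proc-A, proc-H, proc-D, proc-F, proc-I, proc-C.
Key observation: even at the reduced pool (2, 3, 2), proc-A fits immediately, so safety survives the grant.
Verifying the post-grant state step by step:
  pool = (2, 3, 2)
  proc-A: need (1, 3, 2) fits (2, 3, 2); releases (2, 1, 2), pool now (4, 4, 4)
  proc-H: need (1, 3, 1) fits (4, 4, 4); releases (3, 1, 0), pool now (7, 5, 4)
  proc-D: need (7, 0, 4) fits (7, 5, 4); releases (1, 0, 3), pool now (8, 5, 7)
  proc-F: need (8, 4, 4) fits (8, 5, 7); releases (1, 1, 0), pool now (9, 6, 7)
  proc-I: need (9, 6, 0) fits (9, 6, 7); releases (0, 2, 0), pool now (9, 8, 7)
  proc-C: need (8, 7, 2) fits (9, 8, 7); releases (0, 1, 0), pool now (9, 9, 7)


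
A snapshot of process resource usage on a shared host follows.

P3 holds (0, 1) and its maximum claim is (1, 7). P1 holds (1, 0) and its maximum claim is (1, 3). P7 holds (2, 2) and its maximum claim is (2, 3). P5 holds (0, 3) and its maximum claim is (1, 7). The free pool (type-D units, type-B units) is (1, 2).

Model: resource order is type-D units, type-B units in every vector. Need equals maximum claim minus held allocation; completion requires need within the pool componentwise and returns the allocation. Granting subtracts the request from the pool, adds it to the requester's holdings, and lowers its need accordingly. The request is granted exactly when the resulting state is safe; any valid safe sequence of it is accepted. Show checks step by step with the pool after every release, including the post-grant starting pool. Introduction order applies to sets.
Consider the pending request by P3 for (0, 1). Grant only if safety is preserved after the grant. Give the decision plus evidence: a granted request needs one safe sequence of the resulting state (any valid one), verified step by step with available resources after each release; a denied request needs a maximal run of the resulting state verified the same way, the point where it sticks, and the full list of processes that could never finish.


DENY. Granting would leave the state unsafe.
Key observation: after P7, P1 complete, (4, 3) is the best the pool ever gets, yet each leftover process wants more type-B units.
On the post-grant state, P7, P1 is a maximal run — nothing extends it. Step-by-step check:
  pool = (1, 1)
  P7: need (0, 1) fits (1, 1); releases (2, 2), pool now (3, 3)
  P1: need (0, 3) fits (3, 3); releases (1, 0), pool now (4, 3)
  P3 still needs (1, 5) but only (4, 3) is free — short on type-B units
  P5 still needs (1, 4) but only (4, 3) is free — short on type-B units
Post-grant, the permanently blocked set is P3 and P5.


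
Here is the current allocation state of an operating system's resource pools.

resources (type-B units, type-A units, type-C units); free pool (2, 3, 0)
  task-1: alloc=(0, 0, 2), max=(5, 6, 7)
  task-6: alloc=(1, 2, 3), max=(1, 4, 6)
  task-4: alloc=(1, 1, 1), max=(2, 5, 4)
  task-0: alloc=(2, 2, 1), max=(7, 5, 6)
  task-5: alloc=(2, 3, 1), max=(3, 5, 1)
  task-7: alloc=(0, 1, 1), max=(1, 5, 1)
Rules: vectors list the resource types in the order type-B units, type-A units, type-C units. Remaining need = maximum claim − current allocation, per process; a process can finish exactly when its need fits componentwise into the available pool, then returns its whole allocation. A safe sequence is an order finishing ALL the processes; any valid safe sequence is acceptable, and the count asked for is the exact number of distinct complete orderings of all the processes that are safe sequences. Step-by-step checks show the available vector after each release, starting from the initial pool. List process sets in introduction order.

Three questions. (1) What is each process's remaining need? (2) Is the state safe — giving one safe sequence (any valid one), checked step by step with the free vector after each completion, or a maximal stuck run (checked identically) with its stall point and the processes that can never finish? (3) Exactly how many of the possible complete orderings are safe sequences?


(1) Outstanding need per process (order type-B units, type-A units, type-C units):
  task-1: (5, 6, 5)
  task-6: (0, 2, 3)
  task-4: (1, 4, 3)
  task-0: (5, 3, 5)
  task-5: (1, 2, 0)
  task-7: (1, 4, 0)
(2) UNSAFE.
Key observation: no order helps: past task-5, task-7, the free pool tops out at (4, 7, 2), below what each blocked process needs in type-C units.
Going as far as possible: task-5, task-7; after that, nothing fits. Verifying each step:
  pool = (2, 3, 0)
  task-5: need (1, 2, 0) fits (2, 3, 0); releases (2, 3, 1), pool now (4, 6, 1)
  task-7: need (1, 4, 0) fits (4, 6, 1); releases (0, 1, 1), pool now (4, 7, 2)
  blocked: task-1 wants (5, 6, 5), pool (4, 7, 2) — not enough type-B units and type-C units
  blocked: task-6 wants (0, 2, 3), pool (4, 7, 2) — not enough type-C units
  blocked: task-4 wants (1, 4, 3), pool (4, 7, 2) — not enough type-C units
  blocked: task-0 wants (5, 3, 5), pool (4, 7, 2) — not enough type-B units and type-C units
Permanently blocked: task-1, task-6, task-4 and task-0.
(3) Precisely 0 of the possible complete orderings are safe sequences.


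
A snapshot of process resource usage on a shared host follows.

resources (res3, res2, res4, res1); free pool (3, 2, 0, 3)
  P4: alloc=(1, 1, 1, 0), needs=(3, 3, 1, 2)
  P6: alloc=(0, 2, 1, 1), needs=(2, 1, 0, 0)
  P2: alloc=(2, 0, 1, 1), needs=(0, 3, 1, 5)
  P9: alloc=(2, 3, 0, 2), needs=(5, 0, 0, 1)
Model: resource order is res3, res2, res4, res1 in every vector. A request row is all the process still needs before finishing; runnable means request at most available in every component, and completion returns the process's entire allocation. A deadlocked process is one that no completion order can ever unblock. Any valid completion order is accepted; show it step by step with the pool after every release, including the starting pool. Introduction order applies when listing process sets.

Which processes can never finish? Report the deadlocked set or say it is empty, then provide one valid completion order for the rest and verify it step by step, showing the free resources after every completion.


The deadlocked set is P2 and P9.
Key observation: after P6, P4 the pool peaks at (4, 5, 2, 4), and each blocked process is short somewhere: P2 on res1; P9 on res3.
One completion order for the rest: P6, P4. Verifying each step:
  pool = (3, 2, 0, 3)
  run P6 (needs (2, 1, 0, 0), free (3, 2, 0, 3)); after release of (0, 2, 1, 1) the pool is (3, 4, 1, 4)
  run P4 (needs (3, 3, 1, 2), free (3, 4, 1, 4)); after release of (1, 1, 1, 0) the pool is (4, 5, 2, 4)
The blocked processes can never fit:
  blocked: P2 wants (0, 3, 1, 5), pool (4, 5, 2, 4) — not enough res1
  blocked: P9 wants (5, 0, 0, 1), pool (4, 5, 2, 4) — not enough res3


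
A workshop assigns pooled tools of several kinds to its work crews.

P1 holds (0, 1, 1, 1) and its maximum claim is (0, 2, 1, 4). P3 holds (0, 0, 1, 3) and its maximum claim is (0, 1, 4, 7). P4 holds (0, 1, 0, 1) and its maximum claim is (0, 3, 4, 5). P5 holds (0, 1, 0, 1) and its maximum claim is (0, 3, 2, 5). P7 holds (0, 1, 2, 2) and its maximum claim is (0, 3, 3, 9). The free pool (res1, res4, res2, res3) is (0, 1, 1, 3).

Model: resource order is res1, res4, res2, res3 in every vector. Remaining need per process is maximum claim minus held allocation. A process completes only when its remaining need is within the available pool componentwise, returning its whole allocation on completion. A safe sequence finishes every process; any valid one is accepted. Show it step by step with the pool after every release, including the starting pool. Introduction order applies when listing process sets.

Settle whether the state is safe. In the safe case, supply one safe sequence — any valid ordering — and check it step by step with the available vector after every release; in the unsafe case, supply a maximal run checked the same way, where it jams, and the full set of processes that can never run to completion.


UNSAFE.
Key observation: after P1, P5 the pool peaks at (0, 3, 2, 5), and each blocked process is short somewhere: P3 on res2; P4 on res2; P7 on res3.
The run P1, P5 cannot be extended any further. Walking it through:
  pool = (0, 1, 1, 3)
  run P1 (needs (0, 1, 0, 3), free (0, 1, 1, 3)); after release of (0, 1, 1, 1) the pool is (0, 2, 2, 4)
  run P5 (needs (0, 2, 2, 4), free (0, 2, 2, 4)); after release of (0, 1, 0, 1) the pool is (0, 3, 2, 5)
  P3 still needs (0, 1, 3, 4) but only (0, 3, 2, 5) is free — short on res2
  P4 still needs (0, 2, 4, 4) but only (0, 3, 2, 5) is free — short on res2
  P7 still needs (0, 2, 1, 7) but only (0, 3, 2, 5) is free — short on res3
Never able to finish: P3, P4 and P7.
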